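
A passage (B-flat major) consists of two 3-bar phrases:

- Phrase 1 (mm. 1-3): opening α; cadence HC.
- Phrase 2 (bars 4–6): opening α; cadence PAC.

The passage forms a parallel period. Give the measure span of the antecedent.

measures 1–3

The phrase ending with the weaker cadence (half cadence) is the antecedent; the one ending more conclusively (perfect authentic cadence) is the consequent. The antecedent is measures 1–3.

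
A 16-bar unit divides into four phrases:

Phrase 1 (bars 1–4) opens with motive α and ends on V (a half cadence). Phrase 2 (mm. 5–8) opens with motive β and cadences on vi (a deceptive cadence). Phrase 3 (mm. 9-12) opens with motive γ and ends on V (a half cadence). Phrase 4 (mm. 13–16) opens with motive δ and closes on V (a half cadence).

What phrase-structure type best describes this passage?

Phrase 4 ends with a half cadence, no stronger than phrase 2's deceptive cadence, so the four phrases do not form a double period; nor do phrases 3–4 duplicate 1–2, so it is not a repeated period. With no phrase reaching a conclusive cadence, the passage is a phrase group.

phrase group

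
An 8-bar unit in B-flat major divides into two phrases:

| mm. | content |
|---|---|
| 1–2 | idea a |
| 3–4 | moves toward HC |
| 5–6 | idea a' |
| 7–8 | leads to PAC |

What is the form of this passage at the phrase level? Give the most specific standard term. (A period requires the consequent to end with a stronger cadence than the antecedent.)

parallel period

Phrase 1 ends with a half cadence (weaker) and phrase 2 with a perfect authentic cadence (stronger): antecedent + consequent = a period.
The two phrases open with the same material (a / a'), so the period is parallel.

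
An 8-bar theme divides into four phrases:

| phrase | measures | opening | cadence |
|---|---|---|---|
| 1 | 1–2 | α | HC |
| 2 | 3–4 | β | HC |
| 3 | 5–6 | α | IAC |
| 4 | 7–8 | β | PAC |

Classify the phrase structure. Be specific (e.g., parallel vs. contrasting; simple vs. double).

Four phrases in two halves: the first half (mm. 1–4) ends with a half cadence, the second (bars 5–8) with a perfect authentic cadence — a large antecedent–consequent pair, i.e. a double period.
Phrase 3 begins with the same material as phrase 1, making it parallel.

parallel double period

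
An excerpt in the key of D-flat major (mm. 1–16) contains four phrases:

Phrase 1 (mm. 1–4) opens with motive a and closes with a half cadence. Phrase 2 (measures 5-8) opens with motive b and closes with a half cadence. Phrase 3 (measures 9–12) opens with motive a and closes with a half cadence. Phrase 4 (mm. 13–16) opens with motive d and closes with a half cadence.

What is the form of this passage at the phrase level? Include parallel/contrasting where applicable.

Phrase 4 ends with a half cadence, no stronger than phrase 2's half cadence, so the four phrases do not form a double period; nor do phrases 3–4 duplicate 1–2, so it is not a repeated period. With no phrase reaching a conclusive cadence, the passage is a phrase group.

phrase group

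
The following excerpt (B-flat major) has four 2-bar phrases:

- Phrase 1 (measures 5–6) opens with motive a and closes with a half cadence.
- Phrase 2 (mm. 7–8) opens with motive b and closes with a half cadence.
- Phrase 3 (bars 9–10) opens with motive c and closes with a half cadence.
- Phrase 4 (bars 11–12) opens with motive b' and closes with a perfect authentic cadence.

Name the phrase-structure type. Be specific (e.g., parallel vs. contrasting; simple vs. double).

contrasting double period

Four phrases in two halves: the first half (mm. 5–8) ends with a half cadence, the second (mm. 9-12) with a perfect authentic cadence — a large antecedent–consequent pair, i.e. a double period.
Phrase 3 begins with different material from phrase 1, making it contrasting.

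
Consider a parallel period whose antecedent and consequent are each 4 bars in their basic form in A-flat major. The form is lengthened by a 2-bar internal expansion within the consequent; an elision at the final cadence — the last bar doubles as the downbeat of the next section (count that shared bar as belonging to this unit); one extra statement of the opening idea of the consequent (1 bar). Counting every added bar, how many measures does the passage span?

Basic parallel period: 4 + 4 = 8 bars.
8 (basic form) + 2 (internal expansion) + 1 (extra statement) = 11.
The elision shares a bar with the next section but does not change this unit's count.

11 measures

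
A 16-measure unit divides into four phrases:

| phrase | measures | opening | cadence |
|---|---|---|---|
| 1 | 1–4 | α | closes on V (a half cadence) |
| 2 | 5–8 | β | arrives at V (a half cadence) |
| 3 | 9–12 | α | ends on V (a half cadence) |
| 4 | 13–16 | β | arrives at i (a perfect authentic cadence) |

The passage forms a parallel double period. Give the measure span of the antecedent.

measures 1–8

In a double period the four phrases pair into a large antecedent (phrases 1–2, ending half cadence) and a large consequent (phrases 3–4, ending perfect authentic cadence). The antecedent spans mm. 1–8.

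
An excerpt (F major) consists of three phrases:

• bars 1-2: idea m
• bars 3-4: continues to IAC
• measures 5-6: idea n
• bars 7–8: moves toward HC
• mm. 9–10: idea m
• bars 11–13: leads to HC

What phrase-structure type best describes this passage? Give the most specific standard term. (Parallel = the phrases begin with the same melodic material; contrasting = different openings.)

The final phrase closes with a half cadence, which is not stronger than the preceding half cadence; the 3 phrases lack an overall antecedent–consequent design and so form a phrase group.

phrase group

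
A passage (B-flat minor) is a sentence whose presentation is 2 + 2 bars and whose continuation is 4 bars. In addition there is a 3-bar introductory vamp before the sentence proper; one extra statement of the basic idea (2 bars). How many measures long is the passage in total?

Basic sentence: 2 + 2 + 4 = 8 bars.
8 (basic form) + 3 (introduction) + 2 (extra statement) = 13.

13 measures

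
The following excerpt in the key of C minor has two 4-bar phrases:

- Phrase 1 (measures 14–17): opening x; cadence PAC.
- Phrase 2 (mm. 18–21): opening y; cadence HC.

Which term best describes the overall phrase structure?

phrase group

The second phrase closes with a half cadence, which is not stronger than the first phrase's perfect authentic cadence; without a weak→strong cadential pair there is no antecedent–consequent relationship, so this is a phrase group rather than a period.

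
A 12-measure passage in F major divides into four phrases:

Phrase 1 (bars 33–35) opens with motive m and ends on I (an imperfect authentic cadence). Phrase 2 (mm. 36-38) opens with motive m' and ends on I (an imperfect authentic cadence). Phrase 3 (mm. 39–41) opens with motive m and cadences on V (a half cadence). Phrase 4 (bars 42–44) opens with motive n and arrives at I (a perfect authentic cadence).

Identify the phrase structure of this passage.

parallel double period

Four phrases in two halves: the first half (measures 33–38) ends with an imperfect authentic cadence, the second (mm. 39–44) with a perfect authentic cadence — a large antecedent–consequent pair, i.e. a double period.
Phrase 3 begins with the same material as phrase 1, making it parallel.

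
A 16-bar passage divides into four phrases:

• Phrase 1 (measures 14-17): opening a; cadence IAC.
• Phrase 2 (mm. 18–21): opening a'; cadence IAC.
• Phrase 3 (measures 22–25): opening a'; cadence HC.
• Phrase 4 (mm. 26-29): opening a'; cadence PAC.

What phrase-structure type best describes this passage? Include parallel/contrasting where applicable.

Four phrases in two halves: the first half (mm. 14–21) ends with an imperfect authentic cadence, the second (measures 22–29) with a perfect authentic cadence — a large antecedent–consequent pair, i.e. a double period.
Phrase 3 begins with the same material as phrase 1, making it parallel.

parallel double period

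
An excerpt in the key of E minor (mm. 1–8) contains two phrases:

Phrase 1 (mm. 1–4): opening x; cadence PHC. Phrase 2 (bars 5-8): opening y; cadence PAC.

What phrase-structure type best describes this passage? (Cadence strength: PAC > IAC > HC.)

contrasting period

Phrase 1 ends with a Phrygian half cadence (weaker) and phrase 2 with a perfect authentic cadence (stronger): antecedent + consequent = a period.
The two phrases open with different material (x / y), so the period is contrasting.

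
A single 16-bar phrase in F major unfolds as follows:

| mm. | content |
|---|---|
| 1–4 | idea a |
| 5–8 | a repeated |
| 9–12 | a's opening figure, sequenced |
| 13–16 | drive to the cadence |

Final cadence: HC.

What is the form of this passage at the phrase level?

Basic idea (mm. 1–4) + its repetition (mm. 5-8) form the presentation; fragmentation and cadence (mm. 9-16) form the continuation — the 16-bar whole is a sentence.

sentence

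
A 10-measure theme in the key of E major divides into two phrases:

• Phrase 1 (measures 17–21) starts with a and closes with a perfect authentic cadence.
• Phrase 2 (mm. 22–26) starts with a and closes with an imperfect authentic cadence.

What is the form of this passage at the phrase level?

The second phrase closes with an imperfect authentic cadence, which is not stronger than the first phrase's perfect authentic cadence; without a weak→strong cadential pair there is no antecedent–consequent relationship, so this is a phrase group rather than a period.

phrase group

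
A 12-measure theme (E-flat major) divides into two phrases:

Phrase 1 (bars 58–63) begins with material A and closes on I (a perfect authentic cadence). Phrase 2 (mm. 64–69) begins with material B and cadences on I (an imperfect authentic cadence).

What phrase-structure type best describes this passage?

The second phrase closes with an imperfect authentic cadence, which is not stronger than the first phrase's perfect authentic cadence; without a weak→strong cadential pair there is no antecedent–consequent relationship, so this is a phrase group rather than a period.

phrase group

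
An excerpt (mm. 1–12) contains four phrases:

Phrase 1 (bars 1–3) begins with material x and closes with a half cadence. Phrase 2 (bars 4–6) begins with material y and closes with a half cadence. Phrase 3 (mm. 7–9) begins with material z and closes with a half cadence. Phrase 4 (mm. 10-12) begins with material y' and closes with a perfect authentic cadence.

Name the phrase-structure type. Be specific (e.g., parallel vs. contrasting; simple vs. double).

Four phrases in two halves: the first half (mm. 1–6) ends with a half cadence, the second (bars 7–12) with a perfect authentic cadence — a large antecedent–consequent pair, i.e. a double period.
Phrase 3 begins with different material from phrase 1, making it contrasting.

contrasting double period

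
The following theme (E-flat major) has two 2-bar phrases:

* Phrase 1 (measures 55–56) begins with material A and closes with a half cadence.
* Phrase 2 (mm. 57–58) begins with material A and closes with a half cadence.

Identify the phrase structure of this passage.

Both phrases have the same opening (A) and the same cadence (half cadence): the second is a restatement, not a consequent, so this is a repeated phrase rather than a period.

repeated phrase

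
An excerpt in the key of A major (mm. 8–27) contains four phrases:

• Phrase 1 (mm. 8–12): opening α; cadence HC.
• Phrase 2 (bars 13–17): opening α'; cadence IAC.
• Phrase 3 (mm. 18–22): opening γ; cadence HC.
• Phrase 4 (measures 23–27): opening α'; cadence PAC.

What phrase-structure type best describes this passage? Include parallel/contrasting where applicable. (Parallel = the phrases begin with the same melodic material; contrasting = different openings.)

Four phrases in two halves: the first half (mm. 8–17) ends with an imperfect authentic cadence, the second (measures 18–27) with a perfect authentic cadence — a large antecedent–consequent pair, i.e. a double period.
Phrase 3 begins with different material from phrase 1, making it contrasting.

contrasting double period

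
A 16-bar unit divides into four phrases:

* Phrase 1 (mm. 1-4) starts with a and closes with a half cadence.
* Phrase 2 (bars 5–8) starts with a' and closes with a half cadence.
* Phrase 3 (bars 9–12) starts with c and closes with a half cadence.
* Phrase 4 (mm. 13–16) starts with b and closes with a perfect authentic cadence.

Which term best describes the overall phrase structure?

contrasting double period

Four phrases in two halves: the first half (mm. 1-8) ends with a half cadence, the second (measures 9–16) with a perfect authentic cadence — a large antecedent–consequent pair, i.e. a double period.
Phrase 3 begins with different material from phrase 1, making it contrasting.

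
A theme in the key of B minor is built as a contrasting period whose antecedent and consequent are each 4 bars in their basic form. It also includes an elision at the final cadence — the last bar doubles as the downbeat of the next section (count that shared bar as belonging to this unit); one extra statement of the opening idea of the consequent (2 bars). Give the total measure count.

Basic contrasting period: 4 + 4 = 8 bars.
8 (basic form) + 2 (extra statement) = 10.
The elision shares a bar with the next section but does not change this unit's count.

10 measures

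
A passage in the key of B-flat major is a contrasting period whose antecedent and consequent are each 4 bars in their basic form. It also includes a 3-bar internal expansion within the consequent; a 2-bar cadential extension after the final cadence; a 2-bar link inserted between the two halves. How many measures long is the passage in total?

Basic contrasting period: 4 + 4 = 8 bars.
8 (basic form) + 3 (internal expansion) + 2 (cadential extension) + 2 (link) = 15.

15 measures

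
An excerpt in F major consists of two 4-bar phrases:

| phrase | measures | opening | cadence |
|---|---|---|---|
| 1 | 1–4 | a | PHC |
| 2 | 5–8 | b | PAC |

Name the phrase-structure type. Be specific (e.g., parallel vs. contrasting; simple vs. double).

contrasting period

Phrase 1 ends with a Phrygian half cadence (weaker) and phrase 2 with a perfect authentic cadence (stronger): antecedent + consequent = a period.
The two phrases open with different material (a / b), so the period is contrasting.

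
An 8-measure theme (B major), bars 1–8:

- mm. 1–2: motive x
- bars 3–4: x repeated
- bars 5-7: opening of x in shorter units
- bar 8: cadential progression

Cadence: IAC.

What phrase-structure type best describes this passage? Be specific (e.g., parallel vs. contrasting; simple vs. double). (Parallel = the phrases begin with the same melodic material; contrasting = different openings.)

sentence

Basic idea (measures 1–2) + its repetition (bars 3-4) form the presentation; fragmentation and cadence (mm. 5-8) form the continuation — the 8-bar whole is a sentence.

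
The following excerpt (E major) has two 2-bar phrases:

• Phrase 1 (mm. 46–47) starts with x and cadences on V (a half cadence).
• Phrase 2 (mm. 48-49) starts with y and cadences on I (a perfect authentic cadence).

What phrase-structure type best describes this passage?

contrasting period

Phrase 1 ends with a half cadence (weaker) and phrase 2 with a perfect authentic cadence (stronger): antecedent + consequent = a period.
The two phrases open with different material (x / y), so the period is contrasting.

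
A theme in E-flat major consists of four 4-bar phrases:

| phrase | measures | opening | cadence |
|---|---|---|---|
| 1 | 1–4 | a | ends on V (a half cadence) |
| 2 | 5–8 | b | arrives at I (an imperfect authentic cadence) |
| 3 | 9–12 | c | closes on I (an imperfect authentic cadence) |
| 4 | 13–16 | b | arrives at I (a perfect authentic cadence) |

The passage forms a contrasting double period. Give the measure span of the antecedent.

In a double period the first pair of phrases (ending imperfect authentic cadence) is the large antecedent and the second pair (ending perfect authentic cadence) is the large consequent; the antecedent is measures 1–8.

measures 1–8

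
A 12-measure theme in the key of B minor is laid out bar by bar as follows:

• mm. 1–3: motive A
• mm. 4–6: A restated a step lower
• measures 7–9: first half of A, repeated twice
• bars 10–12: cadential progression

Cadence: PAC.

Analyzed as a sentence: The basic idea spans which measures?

The presentation of a sentence is the basic idea (bars 1–3) plus its repetition (measures 4–6); the basic idea is therefore mm. 1–3.

measures 1–3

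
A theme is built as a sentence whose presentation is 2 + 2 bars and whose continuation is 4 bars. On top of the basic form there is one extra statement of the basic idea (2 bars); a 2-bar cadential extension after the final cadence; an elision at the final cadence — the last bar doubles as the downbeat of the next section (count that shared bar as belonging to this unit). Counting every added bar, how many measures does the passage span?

Basic sentence: 2 + 2 + 4 = 8 bars.
8 (basic form) + 2 (extra statement) + 2 (cadential extension) = 12.
The elision shares a bar with the next section but does not change this unit's count.

12 measures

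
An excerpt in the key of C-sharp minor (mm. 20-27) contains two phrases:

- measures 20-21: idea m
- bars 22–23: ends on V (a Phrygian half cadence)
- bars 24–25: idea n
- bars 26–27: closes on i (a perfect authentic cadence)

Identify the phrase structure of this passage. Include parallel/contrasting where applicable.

contrasting period

Phrase 1 ends with a Phrygian half cadence (weaker) and phrase 2 with a perfect authentic cadence (stronger): antecedent + consequent = a period.
The two phrases open with different material (m / n), so the period is contrasting.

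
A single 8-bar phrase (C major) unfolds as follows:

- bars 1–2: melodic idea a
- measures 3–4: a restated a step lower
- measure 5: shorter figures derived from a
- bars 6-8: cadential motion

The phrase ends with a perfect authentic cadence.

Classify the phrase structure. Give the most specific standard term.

Basic idea (bars 1–2) + its repetition (mm. 3-4) form the presentation; fragmentation and cadence (measures 5–8) form the continuation — the 8-bar whole is a sentence.

sentence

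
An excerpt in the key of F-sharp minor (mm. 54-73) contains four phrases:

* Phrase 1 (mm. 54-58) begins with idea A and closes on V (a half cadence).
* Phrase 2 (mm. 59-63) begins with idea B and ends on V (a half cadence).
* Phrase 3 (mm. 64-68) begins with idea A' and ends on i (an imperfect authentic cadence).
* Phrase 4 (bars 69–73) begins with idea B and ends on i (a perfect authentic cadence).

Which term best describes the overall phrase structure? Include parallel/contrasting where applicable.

Four phrases in two halves: the first half (bars 54–63) ends with a half cadence, the second (bars 64-73) with a perfect authentic cadence — a large antecedent–consequent pair, i.e. a double period.
Phrase 3 begins with the same material as phrase 1, making it parallel.

parallel double period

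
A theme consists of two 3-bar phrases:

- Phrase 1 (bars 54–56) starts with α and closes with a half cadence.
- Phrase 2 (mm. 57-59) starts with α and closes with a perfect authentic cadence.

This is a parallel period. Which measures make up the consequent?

The phrase ending with the weaker cadence (half cadence) is the antecedent; the one ending more conclusively (perfect authentic cadence) is the consequent. The consequent is measures 57–59.

measures 57–59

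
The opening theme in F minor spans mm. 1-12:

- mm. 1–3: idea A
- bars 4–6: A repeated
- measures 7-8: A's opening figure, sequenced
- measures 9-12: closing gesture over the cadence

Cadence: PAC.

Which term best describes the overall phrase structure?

Basic idea (measures 1–3) + its repetition (mm. 4-6) form the presentation; fragmentation and cadence (bars 7–12) form the continuation — the 12-bar whole is a sentence.

sentence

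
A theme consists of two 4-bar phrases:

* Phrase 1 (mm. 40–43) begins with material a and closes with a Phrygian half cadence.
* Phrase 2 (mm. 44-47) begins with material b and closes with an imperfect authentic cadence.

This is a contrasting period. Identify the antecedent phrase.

The phrase ending with the weaker cadence (Phrygian half cadence) is the antecedent; the one ending more conclusively (imperfect authentic cadence) is the consequent. The antecedent is phrase 1.

phrase 1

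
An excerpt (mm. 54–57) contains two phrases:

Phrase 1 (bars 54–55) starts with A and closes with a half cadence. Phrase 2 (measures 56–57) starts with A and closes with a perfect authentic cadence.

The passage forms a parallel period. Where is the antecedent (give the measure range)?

measures 54–55

The antecedent is the phrase ending with the weaker cadence (half cadence, phrase 1) and the consequent the one ending more conclusively (perfect authentic cadence, phrase 2); the antecedent is bars 54-55.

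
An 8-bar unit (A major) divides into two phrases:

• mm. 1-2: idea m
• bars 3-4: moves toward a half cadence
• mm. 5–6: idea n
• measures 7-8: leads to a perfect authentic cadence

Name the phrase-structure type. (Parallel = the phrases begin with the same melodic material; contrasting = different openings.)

Phrase 1 ends with a half cadence (weaker) and phrase 2 with a perfect authentic cadence (stronger): antecedent + consequent = a period.
The two phrases open with different material (m / n), so the period is contrasting.

contrasting period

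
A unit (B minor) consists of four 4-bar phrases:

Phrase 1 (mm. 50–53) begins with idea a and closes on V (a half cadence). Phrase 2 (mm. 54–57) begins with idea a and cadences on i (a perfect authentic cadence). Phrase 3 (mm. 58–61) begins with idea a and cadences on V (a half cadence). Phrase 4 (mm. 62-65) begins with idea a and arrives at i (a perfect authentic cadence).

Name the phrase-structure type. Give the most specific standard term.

repeated period

The cadence pattern HC–PAC–HC–PAC is weak–strong twice, and phrases 3–4 restate phrases 1–2: a period heard twice, not a double period (which would end weakly at phrase 2).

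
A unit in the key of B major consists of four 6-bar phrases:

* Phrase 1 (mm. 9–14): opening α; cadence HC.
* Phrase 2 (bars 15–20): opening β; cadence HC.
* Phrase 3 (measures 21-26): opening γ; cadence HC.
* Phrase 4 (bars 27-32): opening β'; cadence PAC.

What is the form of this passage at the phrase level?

Four phrases in two halves: the first half (mm. 9-20) ends with a half cadence, the second (mm. 21-32) with a perfect authentic cadence — a large antecedent–consequent pair, i.e. a double period.
Phrase 3 begins with different material from phrase 1, making it contrasting.

contrasting double period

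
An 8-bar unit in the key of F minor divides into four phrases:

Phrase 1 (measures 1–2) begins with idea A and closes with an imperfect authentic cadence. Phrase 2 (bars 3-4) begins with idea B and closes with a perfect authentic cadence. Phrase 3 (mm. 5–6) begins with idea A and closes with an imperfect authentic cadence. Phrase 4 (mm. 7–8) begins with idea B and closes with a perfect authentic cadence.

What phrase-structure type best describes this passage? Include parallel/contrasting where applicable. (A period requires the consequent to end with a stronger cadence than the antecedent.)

The cadence pattern IAC–PAC–IAC–PAC is weak–strong twice, and phrases 3–4 restate phrases 1–2: a period heard twice, not a double period (which would end weakly at phrase 2).

repeated period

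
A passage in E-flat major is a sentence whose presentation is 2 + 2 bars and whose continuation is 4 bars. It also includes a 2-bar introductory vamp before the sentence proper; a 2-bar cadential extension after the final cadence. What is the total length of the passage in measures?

Basic sentence: 2 + 2 + 4 = 8 bars.
8 (basic form) + 2 (introduction) + 2 (cadential extension) = 12.

12 measures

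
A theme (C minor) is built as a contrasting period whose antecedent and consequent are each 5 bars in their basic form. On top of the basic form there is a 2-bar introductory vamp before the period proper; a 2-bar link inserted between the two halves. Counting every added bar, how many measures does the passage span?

14 measures

Basic contrasting period: 5 + 5 = 10 bars.
10 (basic form) + 2 (introduction) + 2 (link) = 14.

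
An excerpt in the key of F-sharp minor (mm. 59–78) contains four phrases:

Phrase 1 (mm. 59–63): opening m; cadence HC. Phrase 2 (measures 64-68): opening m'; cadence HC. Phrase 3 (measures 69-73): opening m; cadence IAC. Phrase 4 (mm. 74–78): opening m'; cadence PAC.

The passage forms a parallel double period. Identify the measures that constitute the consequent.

measures 69–78

In a double period the four phrases pair into a large antecedent (phrases 1–2, ending half cadence) and a large consequent (phrases 3–4, ending perfect authentic cadence). The consequent spans bars 69-78.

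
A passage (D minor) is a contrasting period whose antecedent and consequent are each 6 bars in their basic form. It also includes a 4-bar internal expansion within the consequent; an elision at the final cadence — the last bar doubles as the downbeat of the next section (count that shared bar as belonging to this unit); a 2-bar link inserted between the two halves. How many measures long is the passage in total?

Basic contrasting period: 6 + 6 = 12 bars.
12 (basic form) + 4 (internal expansion) + 2 (link) = 18.
The elision shares a bar with the next section but does not change this unit's count.

18 measures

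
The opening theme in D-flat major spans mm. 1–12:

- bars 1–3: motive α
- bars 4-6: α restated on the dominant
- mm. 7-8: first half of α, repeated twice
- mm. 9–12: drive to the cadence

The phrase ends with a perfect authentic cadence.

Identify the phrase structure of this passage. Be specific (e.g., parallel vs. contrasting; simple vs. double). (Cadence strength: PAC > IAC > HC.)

sentence

Basic idea (mm. 1–3) + its repetition (mm. 4–6) form the presentation; fragmentation and cadence (measures 7–12) form the continuation — the 12-bar whole is a sentence.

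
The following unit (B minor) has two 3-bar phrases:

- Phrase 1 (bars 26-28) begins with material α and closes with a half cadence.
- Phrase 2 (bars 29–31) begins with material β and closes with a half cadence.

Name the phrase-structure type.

The second phrase closes with a half cadence, which is not stronger than the first phrase's half cadence; without a weak→strong cadential pair there is no antecedent–consequent relationship, so this is a phrase group rather than a period.

phrase group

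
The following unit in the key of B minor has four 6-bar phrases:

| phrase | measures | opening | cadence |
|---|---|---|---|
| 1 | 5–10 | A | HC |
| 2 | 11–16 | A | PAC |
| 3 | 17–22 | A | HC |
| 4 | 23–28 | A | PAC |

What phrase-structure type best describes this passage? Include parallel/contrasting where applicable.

repeated period

The cadence pattern HC–PAC–HC–PAC is weak–strong twice, and phrases 3–4 restate phrases 1–2: a period heard twice, not a double period (which would end weakly at phrase 2).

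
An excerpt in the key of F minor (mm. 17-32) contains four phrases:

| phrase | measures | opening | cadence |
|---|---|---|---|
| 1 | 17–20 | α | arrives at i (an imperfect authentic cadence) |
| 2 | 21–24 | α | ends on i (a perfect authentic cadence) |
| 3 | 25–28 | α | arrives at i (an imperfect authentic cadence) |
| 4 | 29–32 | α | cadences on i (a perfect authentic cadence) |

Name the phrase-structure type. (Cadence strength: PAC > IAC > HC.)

The cadence pattern IAC–PAC–IAC–PAC is weak–strong twice, and phrases 3–4 restate phrases 1–2: a period heard twice, not a double period (which would end weakly at phrase 2).

repeated period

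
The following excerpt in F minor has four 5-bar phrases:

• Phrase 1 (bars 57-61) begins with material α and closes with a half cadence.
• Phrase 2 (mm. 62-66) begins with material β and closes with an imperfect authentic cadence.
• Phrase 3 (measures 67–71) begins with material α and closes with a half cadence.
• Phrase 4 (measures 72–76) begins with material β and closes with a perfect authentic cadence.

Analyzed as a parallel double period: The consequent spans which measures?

measures 67–76

In a double period the four phrases pair into a large antecedent (phrases 1–2, ending imperfect authentic cadence) and a large consequent (phrases 3–4, ending perfect authentic cadence). The consequent spans mm. 67–76.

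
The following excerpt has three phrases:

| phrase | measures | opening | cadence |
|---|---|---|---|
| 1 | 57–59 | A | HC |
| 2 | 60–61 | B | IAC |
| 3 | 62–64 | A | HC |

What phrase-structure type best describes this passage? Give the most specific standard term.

phrase group

The final phrase closes with a half cadence, which is not stronger than the preceding imperfect authentic cadence; the 3 phrases lack an overall antecedent–consequent design and so form a phrase group.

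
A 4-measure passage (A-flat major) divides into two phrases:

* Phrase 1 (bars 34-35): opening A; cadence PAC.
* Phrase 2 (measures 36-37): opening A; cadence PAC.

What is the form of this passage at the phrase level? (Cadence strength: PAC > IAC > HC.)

repeated phrase

Both phrases have the same opening (A) and the same cadence (perfect authentic cadence): the second is a restatement, not a consequent, so this is a repeated phrase rather than a period.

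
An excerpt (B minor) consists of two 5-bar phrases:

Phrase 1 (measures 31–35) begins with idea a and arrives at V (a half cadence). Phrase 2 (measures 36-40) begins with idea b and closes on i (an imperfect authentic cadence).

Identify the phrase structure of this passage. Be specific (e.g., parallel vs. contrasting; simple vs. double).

Phrase 1 ends with a half cadence (weaker) and phrase 2 with an imperfect authentic cadence (stronger): antecedent + consequent = a period.
The two phrases open with different material (a / b), so the period is contrasting.

contrasting period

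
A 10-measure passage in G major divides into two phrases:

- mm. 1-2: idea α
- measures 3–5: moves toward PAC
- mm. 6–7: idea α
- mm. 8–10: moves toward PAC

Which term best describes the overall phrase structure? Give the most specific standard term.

repeated phrase

Both phrases have the same opening (α) and the same cadence (perfect authentic cadence): the second is a restatement, not a consequent, so this is a repeated phrase rather than a period.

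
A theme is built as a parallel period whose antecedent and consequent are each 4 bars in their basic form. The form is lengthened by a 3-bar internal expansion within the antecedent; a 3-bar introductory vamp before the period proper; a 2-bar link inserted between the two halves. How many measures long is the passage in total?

16 measures

Basic parallel period: 4 + 4 = 8 bars.
8 (basic form) + 3 (internal expansion) + 3 (introduction) + 2 (link) = 16.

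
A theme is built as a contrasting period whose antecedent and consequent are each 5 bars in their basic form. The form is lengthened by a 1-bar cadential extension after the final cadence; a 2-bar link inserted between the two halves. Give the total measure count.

13 measures

Basic contrasting period: 5 + 5 = 10 bars.
10 (basic form) + 1 (cadential extension) + 2 (link) = 13.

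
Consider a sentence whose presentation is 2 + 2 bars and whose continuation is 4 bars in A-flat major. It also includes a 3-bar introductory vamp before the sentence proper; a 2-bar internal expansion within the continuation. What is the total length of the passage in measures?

13 measures

Basic sentence: 2 + 2 + 4 = 8 bars.
8 (basic form) + 3 (introduction) + 2 (internal expansion) = 13.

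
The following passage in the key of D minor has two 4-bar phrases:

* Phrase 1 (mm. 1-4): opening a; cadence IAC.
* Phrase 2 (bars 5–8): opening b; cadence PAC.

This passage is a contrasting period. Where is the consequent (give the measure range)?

measures 5–8

The antecedent is the phrase ending with the weaker cadence (imperfect authentic cadence, phrase 1) and the consequent the one ending more conclusively (perfect authentic cadence, phrase 2); the consequent is mm. 5–8.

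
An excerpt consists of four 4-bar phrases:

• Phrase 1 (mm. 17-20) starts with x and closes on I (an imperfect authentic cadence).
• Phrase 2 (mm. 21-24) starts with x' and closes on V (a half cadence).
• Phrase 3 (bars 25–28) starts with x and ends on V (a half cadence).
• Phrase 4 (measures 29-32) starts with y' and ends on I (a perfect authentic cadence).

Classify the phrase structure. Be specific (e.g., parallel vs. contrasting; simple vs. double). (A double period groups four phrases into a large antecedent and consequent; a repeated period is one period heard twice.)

parallel double period

Four phrases in two halves: the first half (mm. 17–24) ends with a half cadence, the second (bars 25–32) with a perfect authentic cadence — a large antecedent–consequent pair, i.e. a double period.
Phrase 3 begins with the same material as phrase 1, making it parallel.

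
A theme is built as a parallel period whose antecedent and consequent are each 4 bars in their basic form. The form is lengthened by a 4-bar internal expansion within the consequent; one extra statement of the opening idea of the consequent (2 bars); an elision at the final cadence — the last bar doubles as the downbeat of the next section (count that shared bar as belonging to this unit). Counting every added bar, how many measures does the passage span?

Basic parallel period: 4 + 4 = 8 bars.
8 (basic form) + 4 (internal expansion) + 2 (extra statement) = 14.
The elision shares a bar with the next section but does not change this unit's count.

14 measures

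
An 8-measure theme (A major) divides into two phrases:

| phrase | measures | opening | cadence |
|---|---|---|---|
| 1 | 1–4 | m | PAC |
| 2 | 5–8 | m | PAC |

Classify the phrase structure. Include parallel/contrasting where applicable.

Both phrases have the same opening (m) and the same cadence (perfect authentic cadence): the second is a restatement, not a consequent, so this is a repeated phrase rather than a period.

repeated phrase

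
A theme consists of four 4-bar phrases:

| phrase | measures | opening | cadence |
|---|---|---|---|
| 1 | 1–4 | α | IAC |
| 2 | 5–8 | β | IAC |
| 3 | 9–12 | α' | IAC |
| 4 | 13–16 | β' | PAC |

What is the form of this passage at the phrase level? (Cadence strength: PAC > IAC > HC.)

Four phrases in two halves: the first half (mm. 1-8) ends with an imperfect authentic cadence, the second (mm. 9–16) with a perfect authentic cadence — a large antecedent–consequent pair, i.e. a double period.
Phrase 3 begins with the same material as phrase 1, making it parallel.

parallel double period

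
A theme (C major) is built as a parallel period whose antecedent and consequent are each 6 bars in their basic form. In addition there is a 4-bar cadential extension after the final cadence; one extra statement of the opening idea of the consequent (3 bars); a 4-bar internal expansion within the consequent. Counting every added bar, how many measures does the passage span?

23 measures

Basic parallel period: 6 + 6 = 12 bars.
12 (basic form) + 4 (cadential extension) + 3 (extra statement) + 4 (internal expansion) = 23.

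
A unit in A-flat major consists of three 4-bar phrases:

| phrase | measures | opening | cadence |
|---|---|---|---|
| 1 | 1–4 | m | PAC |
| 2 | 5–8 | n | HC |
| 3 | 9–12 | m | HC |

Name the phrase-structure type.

The final phrase closes with a half cadence, which is not stronger than the preceding half cadence; the 3 phrases lack an overall antecedent–consequent design and so form a phrase group.

phrase group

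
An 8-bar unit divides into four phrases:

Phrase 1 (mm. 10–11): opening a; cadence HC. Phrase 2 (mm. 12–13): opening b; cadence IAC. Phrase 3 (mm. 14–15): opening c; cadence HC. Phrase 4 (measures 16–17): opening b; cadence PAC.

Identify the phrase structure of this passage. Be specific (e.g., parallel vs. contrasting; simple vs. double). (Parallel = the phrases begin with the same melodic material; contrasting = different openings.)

contrasting double period

Four phrases in two halves: the first half (mm. 10-13) ends with an imperfect authentic cadence, the second (mm. 14-17) with a perfect authentic cadence — a large antecedent–consequent pair, i.e. a double period.
Phrase 3 begins with different material from phrase 1, making it contrasting.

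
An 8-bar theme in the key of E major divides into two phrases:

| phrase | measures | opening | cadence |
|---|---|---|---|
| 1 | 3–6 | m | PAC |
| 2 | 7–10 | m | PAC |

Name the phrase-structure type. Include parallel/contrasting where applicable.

repeated phrase

Both phrases have the same opening (m) and the same cadence (perfect authentic cadence): the second is a restatement, not a consequent, so this is a repeated phrase rather than a period.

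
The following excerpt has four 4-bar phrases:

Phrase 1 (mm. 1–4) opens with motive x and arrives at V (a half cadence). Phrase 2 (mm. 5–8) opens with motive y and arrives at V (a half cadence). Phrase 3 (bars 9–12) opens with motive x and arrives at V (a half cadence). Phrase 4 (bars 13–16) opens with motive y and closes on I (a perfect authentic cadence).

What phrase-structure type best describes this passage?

Four phrases in two halves: the first half (measures 1-8) ends with a half cadence, the second (bars 9–16) with a perfect authentic cadence — a large antecedent–consequent pair, i.e. a double period.
Phrase 3 begins with the same material as phrase 1, making it parallel.

parallel double period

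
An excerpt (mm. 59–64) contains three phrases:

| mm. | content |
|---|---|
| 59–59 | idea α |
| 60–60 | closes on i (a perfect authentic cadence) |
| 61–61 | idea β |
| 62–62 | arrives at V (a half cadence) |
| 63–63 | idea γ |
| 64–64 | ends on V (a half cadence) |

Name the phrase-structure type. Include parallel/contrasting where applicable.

phrase group

The final phrase closes with a half cadence, which is not stronger than the preceding half cadence; the 3 phrases lack an overall antecedent–consequent design and so form a phrase group.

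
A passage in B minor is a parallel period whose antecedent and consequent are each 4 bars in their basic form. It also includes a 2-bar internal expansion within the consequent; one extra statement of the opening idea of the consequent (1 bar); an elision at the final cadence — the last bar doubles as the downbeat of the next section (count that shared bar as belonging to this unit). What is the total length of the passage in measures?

11 measures

Basic parallel period: 4 + 4 = 8 bars.
8 (basic form) + 2 (internal expansion) + 1 (extra statement) = 11.
The elision shares a bar with the next section but does not change this unit's count.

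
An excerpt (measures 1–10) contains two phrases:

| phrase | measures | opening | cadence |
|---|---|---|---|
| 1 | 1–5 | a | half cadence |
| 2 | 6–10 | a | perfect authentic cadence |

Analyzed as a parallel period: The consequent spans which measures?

measures 6–10

The antecedent is the phrase ending with the weaker cadence (half cadence, phrase 1) and the consequent the one ending more conclusively (perfect authentic cadence, phrase 2); the consequent is bars 6–10.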